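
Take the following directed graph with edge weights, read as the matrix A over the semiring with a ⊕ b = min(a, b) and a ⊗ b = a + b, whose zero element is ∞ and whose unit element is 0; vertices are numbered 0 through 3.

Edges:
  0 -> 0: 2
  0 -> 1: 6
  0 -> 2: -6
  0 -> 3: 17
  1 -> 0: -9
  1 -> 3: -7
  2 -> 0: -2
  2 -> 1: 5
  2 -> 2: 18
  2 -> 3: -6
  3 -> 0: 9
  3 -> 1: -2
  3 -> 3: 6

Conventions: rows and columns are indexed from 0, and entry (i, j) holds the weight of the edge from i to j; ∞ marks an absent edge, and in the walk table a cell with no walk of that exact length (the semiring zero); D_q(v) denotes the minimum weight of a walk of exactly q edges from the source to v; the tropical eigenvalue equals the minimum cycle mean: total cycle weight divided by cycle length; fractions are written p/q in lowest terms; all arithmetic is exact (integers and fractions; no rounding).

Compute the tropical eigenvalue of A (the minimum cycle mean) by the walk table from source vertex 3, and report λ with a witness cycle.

q=0: [∞, ∞, ∞, 0]
q=1: [9, -2, ∞, 6]
q=2: [-11, 4, 3, -9]
q=3: [-9, -11, -17, -3]
q=4: [-20, -12, -15, -23]
Optimal cycle mean attained by: cycle 0->2->3->1->0, total (-6) + (-6) + (-2) + (-9), length 4.
Answer: λ = -23/4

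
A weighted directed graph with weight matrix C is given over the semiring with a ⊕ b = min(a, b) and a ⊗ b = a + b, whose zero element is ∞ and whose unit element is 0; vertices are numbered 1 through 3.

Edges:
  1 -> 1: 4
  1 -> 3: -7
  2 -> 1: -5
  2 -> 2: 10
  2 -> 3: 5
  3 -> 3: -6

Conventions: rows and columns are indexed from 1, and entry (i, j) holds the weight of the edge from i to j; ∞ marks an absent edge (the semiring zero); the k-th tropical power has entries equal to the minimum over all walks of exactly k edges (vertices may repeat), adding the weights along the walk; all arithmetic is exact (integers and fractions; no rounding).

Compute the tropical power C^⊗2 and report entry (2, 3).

C^⊗2:
  [8, ∞, -13]
  [-1, 20, -12]
  [∞, ∞, -12]
Key observation: the optimum is the walk 2->1->3, with weight (-5) + (-7) = -12.
Optimal value attained by: walk 2->1->3.
Answer: (C^⊗2)[2][3] = -12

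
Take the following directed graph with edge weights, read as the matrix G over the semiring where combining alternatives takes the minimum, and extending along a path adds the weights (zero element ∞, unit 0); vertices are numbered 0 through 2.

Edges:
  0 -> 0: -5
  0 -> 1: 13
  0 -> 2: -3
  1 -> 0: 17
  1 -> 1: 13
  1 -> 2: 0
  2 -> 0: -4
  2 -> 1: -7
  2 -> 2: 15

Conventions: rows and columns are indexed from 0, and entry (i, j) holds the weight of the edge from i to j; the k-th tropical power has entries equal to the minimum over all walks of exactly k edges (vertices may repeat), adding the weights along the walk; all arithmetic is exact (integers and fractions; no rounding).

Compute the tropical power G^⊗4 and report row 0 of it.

G^⊗2:
  [-10, -10, -8]
  [-4, -7, 13]
  [-9, 6, -7]
G^⊗3:
  [-15, -15, -13]
  [-9, 6, -7]
  [-14, -14, -12]
G^⊗4:
  [-20, -20, -18]
  [-14, -14, -12]
  [-19, -19, -17]
Answer: row 0 of G^⊗4 = [-20, -20, -18]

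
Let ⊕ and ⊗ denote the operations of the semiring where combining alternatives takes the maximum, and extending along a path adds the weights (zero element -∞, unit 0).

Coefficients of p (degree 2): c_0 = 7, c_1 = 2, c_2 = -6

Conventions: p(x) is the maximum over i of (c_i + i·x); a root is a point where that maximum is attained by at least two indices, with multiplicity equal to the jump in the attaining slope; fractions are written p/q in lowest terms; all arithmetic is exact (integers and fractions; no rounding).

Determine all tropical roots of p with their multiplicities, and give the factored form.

hull edge (i=0, c=7) to (i=1, c=2): slope -5, span 1
hull edge (i=1, c=2) to (i=2, c=-6): slope -8, span 1
Factored form: p(x) = -6 ⊗ (x ⊕ 5) ⊗ (x ⊕ 8)
Answer: roots = 5 (mult 1), 8 (mult 1)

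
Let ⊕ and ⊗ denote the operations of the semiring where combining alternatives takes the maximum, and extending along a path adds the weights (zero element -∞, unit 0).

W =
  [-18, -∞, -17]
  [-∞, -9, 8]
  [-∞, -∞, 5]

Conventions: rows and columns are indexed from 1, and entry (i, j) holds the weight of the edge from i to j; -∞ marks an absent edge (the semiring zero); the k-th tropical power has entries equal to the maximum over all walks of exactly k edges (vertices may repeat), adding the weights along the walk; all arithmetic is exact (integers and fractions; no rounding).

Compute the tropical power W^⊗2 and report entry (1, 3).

W^⊗2:
  [-36, -∞, -12]
  [-∞, -18, 13]
  [-∞, -∞, 10]
Key observation: the optimum is the walk 1->3->3, with weight (-17) + 5 = -12.
Optimal value attained by: walk 1->3->3.
Answer: (W^⊗2)[1][3] = -12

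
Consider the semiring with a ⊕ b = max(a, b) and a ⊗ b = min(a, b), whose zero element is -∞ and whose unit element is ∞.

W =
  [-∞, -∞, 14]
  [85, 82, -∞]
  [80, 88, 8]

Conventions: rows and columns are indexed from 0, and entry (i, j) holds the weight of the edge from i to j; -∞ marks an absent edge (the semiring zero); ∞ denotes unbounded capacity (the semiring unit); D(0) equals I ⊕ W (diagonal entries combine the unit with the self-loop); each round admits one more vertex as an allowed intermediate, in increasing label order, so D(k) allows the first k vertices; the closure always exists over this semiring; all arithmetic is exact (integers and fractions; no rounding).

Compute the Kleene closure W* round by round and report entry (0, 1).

D(0):
  [∞, -∞, 14]
  [85, ∞, -∞]
  [80, 88, ∞]
D(1):
  [∞, -∞, 14]
  [85, ∞, 14]
  [80, 88, ∞]
D(2):
  [∞, -∞, 14]
  [85, ∞, 14]
  [85, 88, ∞]
D(3):
  [∞, 14, 14]
  [85, ∞, 14]
  [85, 88, ∞]
Answer: W*[0][1] = 14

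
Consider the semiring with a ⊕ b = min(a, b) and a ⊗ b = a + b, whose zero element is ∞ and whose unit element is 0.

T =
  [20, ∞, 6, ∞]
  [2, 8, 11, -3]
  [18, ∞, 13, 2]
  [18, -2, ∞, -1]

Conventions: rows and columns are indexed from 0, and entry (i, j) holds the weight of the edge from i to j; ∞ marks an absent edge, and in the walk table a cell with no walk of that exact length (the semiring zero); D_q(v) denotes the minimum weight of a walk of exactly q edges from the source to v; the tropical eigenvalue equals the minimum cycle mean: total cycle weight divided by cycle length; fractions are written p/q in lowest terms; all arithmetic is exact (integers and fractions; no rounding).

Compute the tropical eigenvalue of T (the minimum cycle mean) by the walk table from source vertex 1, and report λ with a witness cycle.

q=0: [∞, 0, ∞, ∞]
q=1: [2, 8, 11, -3]
q=2: [10, -5, 8, -4]
q=3: [-3, -6, 6, -8]
q=4: [-4, -10, 3, -9]
Optimal cycle mean attained by: cycle 1->3->1, total (-3) + (-2), length 2.
Answer: λ = -5/2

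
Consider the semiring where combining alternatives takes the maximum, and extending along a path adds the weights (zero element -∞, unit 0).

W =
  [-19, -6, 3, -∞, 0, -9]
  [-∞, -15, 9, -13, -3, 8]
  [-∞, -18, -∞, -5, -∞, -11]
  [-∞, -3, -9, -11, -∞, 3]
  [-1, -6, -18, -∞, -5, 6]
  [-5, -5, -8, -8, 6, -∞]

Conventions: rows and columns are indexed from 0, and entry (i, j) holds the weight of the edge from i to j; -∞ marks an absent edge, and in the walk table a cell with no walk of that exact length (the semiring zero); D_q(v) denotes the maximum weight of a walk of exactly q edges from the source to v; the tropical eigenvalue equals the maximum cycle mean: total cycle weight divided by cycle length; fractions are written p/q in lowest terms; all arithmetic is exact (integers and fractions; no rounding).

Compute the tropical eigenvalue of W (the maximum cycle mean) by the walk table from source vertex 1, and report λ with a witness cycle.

q=0: [-∞, 0, -∞, -∞, -∞, -∞]
q=1: [-∞, -15, 9, -13, -3, 8]
q=2: [3, 3, 0, 4, 14, 3]
q=3: [13, 8, 12, -5, 9, 20]
q=4: [15, 15, 17, 12, 26, 16]
q=5: [25, 20, 24, 12, 22, 32]
q=6: [27, 27, 29, 24, 38, 28]
Optimal cycle mean attained by: cycle 4->5->4, total 6 + 6, length 2.
Answer: λ = 6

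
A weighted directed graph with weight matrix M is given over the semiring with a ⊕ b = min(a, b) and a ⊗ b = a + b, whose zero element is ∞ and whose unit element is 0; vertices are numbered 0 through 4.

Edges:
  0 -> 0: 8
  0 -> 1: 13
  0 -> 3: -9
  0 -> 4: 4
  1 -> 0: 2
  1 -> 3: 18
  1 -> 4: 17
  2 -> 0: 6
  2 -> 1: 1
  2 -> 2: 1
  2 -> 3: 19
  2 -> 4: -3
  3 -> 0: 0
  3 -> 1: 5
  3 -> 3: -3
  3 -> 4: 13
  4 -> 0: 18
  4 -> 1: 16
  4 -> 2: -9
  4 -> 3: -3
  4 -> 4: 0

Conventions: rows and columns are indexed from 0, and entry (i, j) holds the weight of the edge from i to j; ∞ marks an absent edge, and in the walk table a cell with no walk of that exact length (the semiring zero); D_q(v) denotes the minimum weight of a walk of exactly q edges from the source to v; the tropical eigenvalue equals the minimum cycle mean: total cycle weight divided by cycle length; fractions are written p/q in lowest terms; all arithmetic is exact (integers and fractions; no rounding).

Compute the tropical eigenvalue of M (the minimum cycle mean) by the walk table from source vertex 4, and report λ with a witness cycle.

q=0: [∞, ∞, ∞, ∞, 0]
q=1: [18, 16, -9, -3, 0]
q=2: [-3, -8, -9, -6, -12]
q=3: [-6, -8, -21, -15, -12]
q=4: [-15, -20, -21, -18, -24]
q=5: [-18, -20, -33, -27, -24]
Optimal cycle mean attained by: cycle 2->4->2, total (-3) + (-9), length 2.
Answer: λ = -6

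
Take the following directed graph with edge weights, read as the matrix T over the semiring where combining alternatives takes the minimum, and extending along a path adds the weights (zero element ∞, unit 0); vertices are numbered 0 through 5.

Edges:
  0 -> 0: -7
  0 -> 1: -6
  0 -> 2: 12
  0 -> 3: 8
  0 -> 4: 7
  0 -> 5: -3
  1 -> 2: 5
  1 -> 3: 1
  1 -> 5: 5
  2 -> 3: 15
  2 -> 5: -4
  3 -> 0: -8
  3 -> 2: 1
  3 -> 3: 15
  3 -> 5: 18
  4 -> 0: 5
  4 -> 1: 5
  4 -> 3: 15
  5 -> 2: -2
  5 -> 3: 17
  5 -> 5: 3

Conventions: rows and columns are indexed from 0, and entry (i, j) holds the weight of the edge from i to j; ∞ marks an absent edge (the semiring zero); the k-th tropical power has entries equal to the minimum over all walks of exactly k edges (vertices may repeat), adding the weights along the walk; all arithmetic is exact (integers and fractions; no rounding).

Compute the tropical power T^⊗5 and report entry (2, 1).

T^⊗2:
  [-14, -13, -5, -5, 0, -10]
  [-7, ∞, 2, 16, ∞, 1]
  [7, ∞, -6, 13, ∞, -1]
  [-15, -14, 4, 0, -1, -11]
  [-2, -1, 10, 6, 12, 2]
  [9, ∞, 1, 13, ∞, -6]
T^⊗3:
  [-21, -20, -12, -12, -7, -17]
  [-14, -13, -1, 1, 0, -10]
  [0, 1, -3, 9, 14, -10]
  [-22, -21, -13, -13, -8, -18]
  [-9, -8, 0, 0, 5, -5]
  [2, 3, -8, 11, 16, -3]
T^⊗4:
  [-28, -27, -19, -19, -14, -24]
  [-21, -20, -12, -12, -7, -17]
  [-7, -6, -12, 2, 7, -7]
  [-29, -28, -20, -20, -15, -25]
  [-16, -15, -7, -7, -2, -12]
  [-5, -4, -5, 4, 9, -12]
T^⊗5:
  [-35, -34, -26, -26, -21, -31]
  [-28, -27, -19, -19, -14, -24]
  [-14, -13, -9, -5, 0, -16]
  [-36, -35, -27, -27, -22, -32]
  [-23, -22, -14, -14, -9, -19]
  [-12, -11, -14, -3, 2, -9]
Key observation: the optimum is the walk 2->3->0->0->0->1, with weight 15 + (-8) + (-7) + (-7) + (-6) = -13.
Optimal value attained by: walk 2->3->0->0->0->1.
Answer: (T^⊗5)[2][1] = -13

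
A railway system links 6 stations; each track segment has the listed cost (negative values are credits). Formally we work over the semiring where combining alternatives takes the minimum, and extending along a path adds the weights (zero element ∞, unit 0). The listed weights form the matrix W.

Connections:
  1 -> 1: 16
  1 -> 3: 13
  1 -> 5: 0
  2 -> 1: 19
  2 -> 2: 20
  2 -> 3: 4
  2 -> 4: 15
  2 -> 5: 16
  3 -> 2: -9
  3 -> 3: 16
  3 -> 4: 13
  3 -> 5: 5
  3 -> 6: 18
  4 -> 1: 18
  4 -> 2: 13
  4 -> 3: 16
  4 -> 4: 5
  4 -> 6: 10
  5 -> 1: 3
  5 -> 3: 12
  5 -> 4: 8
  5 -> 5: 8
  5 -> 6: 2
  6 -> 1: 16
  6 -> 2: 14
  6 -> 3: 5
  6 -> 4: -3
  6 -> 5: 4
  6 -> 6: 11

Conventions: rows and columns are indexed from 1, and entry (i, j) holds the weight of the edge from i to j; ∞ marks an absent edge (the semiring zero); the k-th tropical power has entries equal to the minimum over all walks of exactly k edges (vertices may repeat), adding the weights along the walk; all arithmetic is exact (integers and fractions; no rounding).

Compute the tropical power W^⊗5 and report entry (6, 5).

W^⊗2:
  [3, 4, 12, 8, 8, 2]
  [19, -5, 20, 17, 9, 18]
  [8, 7, -5, 6, 7, 7]
  [23, 7, 15, 7, 14, 15]
  [11, 3, 7, -1, 3, 10]
  [7, -4, 13, 2, 10, 6]
W^⊗3:
  [11, 3, 7, -1, 3, 10]
  [12, 11, -1, 10, 11, 11]
  [10, -14, 11, 4, 0, 9]
  [17, 6, 11, 12, 19, 16]
  [6, -2, 7, 4, 11, 5]
  [13, 4, 0, 3, 7, 12]
W^⊗4:
  [6, -2, 7, 4, 11, 5]
  [14, -10, 15, 8, 4, 13]
  [3, 2, -10, 1, 2, 2]
  [22, 2, 10, 13, 16, 21]
  [14, -2, 2, 2, 6, 13]
  [10, -9, 8, 8, 5, 9]
W^⊗5:
  [14, -2, 2, 2, 6, 13]
  [7, 6, -6, 5, 6, 6]
  [5, -19, 6, -1, -5, 4]
  [19, 1, 6, 17, 15, 18]
  [9, -7, 2, 7, 7, 8]
  [8, -1, -5, 6, 7, 7]
Key observation: the optimum is the walk 6->3->2->3->2->5, with weight 5 + (-9) + 4 + (-9) + 16 = 7.
Optimal value attained by: walk 6->3->2->3->2->5.
Answer: (W^⊗5)[6][5] = 7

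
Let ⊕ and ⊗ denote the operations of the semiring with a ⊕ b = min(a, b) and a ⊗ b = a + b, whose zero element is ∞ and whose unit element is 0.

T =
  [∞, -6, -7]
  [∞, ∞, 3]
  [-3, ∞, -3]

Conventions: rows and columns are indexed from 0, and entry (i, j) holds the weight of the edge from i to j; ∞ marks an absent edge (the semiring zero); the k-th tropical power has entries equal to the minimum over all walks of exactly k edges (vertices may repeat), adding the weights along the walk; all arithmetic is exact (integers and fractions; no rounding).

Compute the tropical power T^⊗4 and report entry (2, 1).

T^⊗2:
  [-10, ∞, -10]
  [0, ∞, 0]
  [-6, -9, -10]
T^⊗3:
  [-13, -16, -17]
  [-3, -6, -7]
  [-13, -12, -13]
T^⊗4:
  [-20, -19, -20]
  [-10, -9, -10]
  [-16, -19, -20]
Key observation: the optimum is the walk 2->0->2->0->1, with weight (-3) + (-7) + (-3) + (-6) = -19.
Optimal value attained by: walk 2->0->2->0->1.
Answer: (T^⊗4)[2][1] = -19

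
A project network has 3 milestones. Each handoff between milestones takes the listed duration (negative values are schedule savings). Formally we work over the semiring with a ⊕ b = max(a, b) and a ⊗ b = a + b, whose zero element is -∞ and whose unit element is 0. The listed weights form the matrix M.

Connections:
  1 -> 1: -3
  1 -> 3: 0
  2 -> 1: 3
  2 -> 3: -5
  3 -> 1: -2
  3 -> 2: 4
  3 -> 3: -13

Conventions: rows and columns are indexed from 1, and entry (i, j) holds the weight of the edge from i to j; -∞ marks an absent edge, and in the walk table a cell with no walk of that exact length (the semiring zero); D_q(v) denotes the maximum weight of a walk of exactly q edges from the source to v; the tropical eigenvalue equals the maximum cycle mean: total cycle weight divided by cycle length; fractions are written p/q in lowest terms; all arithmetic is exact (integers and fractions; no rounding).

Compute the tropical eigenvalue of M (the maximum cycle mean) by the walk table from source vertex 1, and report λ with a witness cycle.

q=0: [0, -∞, -∞]
q=1: [-3, -∞, 0]
q=2: [-2, 4, -3]
q=3: [7, 1, -1]
Optimal cycle mean attained by: cycle 1->3->2->1, total 0 + 4 + 3, length 3.
Answer: λ = 7/3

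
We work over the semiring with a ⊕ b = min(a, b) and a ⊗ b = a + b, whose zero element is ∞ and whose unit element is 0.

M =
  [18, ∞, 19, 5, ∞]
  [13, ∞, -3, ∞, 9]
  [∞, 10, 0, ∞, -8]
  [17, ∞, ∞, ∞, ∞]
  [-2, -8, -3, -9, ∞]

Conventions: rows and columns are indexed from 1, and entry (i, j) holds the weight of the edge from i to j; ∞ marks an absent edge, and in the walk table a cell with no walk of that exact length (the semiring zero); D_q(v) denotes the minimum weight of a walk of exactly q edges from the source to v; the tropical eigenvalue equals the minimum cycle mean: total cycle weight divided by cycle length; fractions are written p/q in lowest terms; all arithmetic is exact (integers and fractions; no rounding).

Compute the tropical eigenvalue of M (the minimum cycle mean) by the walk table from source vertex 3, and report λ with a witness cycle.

q=0: [∞, ∞, 0, ∞, ∞]
q=1: [∞, 10, 0, ∞, -8]
q=2: [-10, -16, -11, -17, -8]
q=3: [-10, -16, -19, -17, -19]
q=4: [-21, -27, -22, -28, -27]
q=5: [-29, -35, -30, -36, -30]
Optimal cycle mean attained by: cycle 2->3->5->2, total (-3) + (-8) + (-8), length 3.
Answer: λ = -19/3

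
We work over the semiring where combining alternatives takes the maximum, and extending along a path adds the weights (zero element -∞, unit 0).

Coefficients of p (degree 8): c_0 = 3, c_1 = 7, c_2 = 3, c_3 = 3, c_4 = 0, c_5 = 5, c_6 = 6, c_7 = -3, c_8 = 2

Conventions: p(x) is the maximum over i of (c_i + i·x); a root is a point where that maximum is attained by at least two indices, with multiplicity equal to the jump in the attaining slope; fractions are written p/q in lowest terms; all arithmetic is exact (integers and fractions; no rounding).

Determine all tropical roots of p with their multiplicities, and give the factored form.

hull edge (i=0, c=3) to (i=1, c=7): slope 4, span 1
hull edge (i=1, c=7) to (i=6, c=6): slope -1/5, span 5
hull edge (i=6, c=6) to (i=8, c=2): slope -2, span 2
Factored form: p(x) = 2 ⊗ (x ⊕ (-4)) ⊗ (x ⊕ 1/5) ⊗ (x ⊕ 1/5) ⊗ (x ⊕ 1/5) ⊗ (x ⊕ 1/5) ⊗ (x ⊕ 1/5) ⊗ (x ⊕ 2) ⊗ (x ⊕ 2)
Answer: roots = -4 (mult 1), 1/5 (mult 5), 2 (mult 2)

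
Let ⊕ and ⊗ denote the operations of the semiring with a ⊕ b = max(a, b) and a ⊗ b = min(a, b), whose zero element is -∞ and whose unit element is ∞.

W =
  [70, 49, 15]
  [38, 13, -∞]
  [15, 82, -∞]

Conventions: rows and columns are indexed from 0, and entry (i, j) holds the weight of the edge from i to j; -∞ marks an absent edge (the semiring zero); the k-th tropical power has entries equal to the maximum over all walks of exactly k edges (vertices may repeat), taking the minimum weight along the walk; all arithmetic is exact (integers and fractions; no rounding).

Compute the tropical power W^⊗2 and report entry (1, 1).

W^⊗2:
  [70, 49, 15]
  [38, 38, 15]
  [38, 15, 15]
Key observation: the optimum is the walk 1->0->1, with weight 38 min 49 = 38.
Optimal value attained by: walk 1->0->1.
Answer: (W^⊗2)[1][1] = 38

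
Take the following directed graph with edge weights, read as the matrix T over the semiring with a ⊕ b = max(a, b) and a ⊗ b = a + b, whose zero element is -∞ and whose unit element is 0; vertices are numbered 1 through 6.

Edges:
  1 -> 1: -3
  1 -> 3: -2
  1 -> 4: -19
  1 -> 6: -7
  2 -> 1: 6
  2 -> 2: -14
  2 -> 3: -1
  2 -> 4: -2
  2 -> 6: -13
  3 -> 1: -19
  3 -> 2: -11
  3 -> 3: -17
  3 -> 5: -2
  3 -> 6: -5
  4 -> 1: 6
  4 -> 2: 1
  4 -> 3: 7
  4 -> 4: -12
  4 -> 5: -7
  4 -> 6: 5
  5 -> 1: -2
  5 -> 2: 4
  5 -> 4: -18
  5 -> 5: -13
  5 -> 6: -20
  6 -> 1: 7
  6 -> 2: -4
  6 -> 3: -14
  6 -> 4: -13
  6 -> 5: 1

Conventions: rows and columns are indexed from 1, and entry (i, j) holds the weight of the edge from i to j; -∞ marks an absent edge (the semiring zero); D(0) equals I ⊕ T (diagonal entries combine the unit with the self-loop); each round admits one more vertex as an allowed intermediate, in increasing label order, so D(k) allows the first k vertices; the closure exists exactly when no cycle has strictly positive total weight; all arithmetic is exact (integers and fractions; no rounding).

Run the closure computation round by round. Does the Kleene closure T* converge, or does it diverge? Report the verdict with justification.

D(0):
  [0, -∞, -2, -19, -∞, -7]
  [6, 0, -1, -2, -∞, -13]
  [-19, -11, 0, -∞, -2, -5]
  [6, 1, 7, 0, -7, 5]
  [-2, 4, -∞, -18, 0, -20]
  [7, -4, -14, -13, 1, 0]
D(1):
  [0, -∞, -2, -19, -∞, -7]
  [6, 0, 4, -2, -∞, -1]
  [-19, -11, 0, -38, -2, -5]
  [6, 1, 7, 0, -7, 5]
  [-2, 4, -4, -18, 0, -9]
  [7, -4, 5, -12, 1, 0]
D(2):
  [0, -∞, -2, -19, -∞, -7]
  [6, 0, 4, -2, -∞, -1]
  [-5, -11, 0, -13, -2, -5]
  [7, 1, 7, 0, -7, 5]
  [10, 4, 8, 2, 0, 3]
  [7, -4, 5, -6, 1, 0]
Detection: at round 3, diagonal entry (5, 5) turns strictly positive.
Key observation: the cycle 5->2->1->3->5 has total weight 4 + 6 + (-2) + (-2), which is strictly positive.
Answer: DIVERGES — positive cycle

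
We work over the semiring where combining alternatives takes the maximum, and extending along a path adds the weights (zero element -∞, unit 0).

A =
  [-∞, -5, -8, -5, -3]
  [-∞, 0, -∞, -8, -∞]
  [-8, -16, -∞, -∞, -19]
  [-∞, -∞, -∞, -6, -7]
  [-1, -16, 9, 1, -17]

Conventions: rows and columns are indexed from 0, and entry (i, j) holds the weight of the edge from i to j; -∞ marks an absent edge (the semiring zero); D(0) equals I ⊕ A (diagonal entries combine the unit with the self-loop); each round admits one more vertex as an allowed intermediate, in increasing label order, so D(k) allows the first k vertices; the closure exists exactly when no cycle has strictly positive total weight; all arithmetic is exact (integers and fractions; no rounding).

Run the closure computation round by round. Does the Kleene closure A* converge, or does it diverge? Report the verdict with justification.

D(0):
  [0, -5, -8, -5, -3]
  [-∞, 0, -∞, -8, -∞]
  [-8, -16, 0, -∞, -19]
  [-∞, -∞, -∞, 0, -7]
  [-1, -16, 9, 1, 0]
D(1):
  [0, -5, -8, -5, -3]
  [-∞, 0, -∞, -8, -∞]
  [-8, -13, 0, -13, -11]
  [-∞, -∞, -∞, 0, -7]
  [-1, -6, 9, 1, 0]
D(2):
  [0, -5, -8, -5, -3]
  [-∞, 0, -∞, -8, -∞]
  [-8, -13, 0, -13, -11]
  [-∞, -∞, -∞, 0, -7]
  [-1, -6, 9, 1, 0]
D(3):
  [0, -5, -8, -5, -3]
  [-∞, 0, -∞, -8, -∞]
  [-8, -13, 0, -13, -11]
  [-∞, -∞, -∞, 0, -7]
  [1, -4, 9, 1, 0]
D(4):
  [0, -5, -8, -5, -3]
  [-∞, 0, -∞, -8, -15]
  [-8, -13, 0, -13, -11]
  [-∞, -∞, -∞, 0, -7]
  [1, -4, 9, 1, 0]
D(5):
  [0, -5, 6, -2, -3]
  [-14, 0, -6, -8, -15]
  [-8, -13, 0, -10, -11]
  [-6, -11, 2, 0, -7]
  [1, -4, 9, 1, 0]
Key observation: every diagonal entry stays at the unit through all rounds, so no improving cycle exists.
Answer: CONVERGES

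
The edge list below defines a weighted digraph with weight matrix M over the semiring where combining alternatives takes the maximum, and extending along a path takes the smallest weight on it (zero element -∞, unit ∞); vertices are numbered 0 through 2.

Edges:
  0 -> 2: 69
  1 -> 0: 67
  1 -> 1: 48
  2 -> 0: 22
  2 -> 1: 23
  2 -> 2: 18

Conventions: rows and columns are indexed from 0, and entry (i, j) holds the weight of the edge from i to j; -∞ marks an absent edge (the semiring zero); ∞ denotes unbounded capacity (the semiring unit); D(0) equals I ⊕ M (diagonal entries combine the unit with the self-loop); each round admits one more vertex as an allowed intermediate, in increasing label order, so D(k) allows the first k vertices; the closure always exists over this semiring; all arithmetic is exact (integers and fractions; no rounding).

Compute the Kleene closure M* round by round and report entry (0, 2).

D(0):
  [∞, -∞, 69]
  [67, ∞, -∞]
  [22, 23, ∞]
D(1):
  [∞, -∞, 69]
  [67, ∞, 67]
  [22, 23, ∞]
D(2):
  [∞, -∞, 69]
  [67, ∞, 67]
  [23, 23, ∞]
D(3):
  [∞, 23, 69]
  [67, ∞, 67]
  [23, 23, ∞]
Answer: M*[0][2] = 69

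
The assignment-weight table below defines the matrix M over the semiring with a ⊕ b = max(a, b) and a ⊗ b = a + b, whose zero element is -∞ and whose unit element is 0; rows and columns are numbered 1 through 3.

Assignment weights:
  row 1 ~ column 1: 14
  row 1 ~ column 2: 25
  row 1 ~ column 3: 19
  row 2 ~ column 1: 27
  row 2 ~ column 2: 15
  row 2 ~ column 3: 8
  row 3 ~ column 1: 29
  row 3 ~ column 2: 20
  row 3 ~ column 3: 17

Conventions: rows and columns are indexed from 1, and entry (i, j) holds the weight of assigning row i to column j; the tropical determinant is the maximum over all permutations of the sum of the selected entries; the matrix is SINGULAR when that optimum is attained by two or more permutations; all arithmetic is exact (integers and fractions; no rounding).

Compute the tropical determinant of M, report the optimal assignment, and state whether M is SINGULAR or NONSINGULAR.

σ = (1, 2, 3): 14 + 15 + 17 = 46
σ = (1, 3, 2): 14 + 8 + 20 = 42
σ = (2, 1, 3): 25 + 27 + 17 = 69
σ = (2, 3, 1): 25 + 8 + 29 = 62
σ = (3, 1, 2): 19 + 27 + 20 = 66
σ = (3, 2, 1): 19 + 15 + 29 = 63
Optimal value attained by: σ = (2, 1, 3).
Answer: det⊕(M) = 69; verdict: NONSINGULAR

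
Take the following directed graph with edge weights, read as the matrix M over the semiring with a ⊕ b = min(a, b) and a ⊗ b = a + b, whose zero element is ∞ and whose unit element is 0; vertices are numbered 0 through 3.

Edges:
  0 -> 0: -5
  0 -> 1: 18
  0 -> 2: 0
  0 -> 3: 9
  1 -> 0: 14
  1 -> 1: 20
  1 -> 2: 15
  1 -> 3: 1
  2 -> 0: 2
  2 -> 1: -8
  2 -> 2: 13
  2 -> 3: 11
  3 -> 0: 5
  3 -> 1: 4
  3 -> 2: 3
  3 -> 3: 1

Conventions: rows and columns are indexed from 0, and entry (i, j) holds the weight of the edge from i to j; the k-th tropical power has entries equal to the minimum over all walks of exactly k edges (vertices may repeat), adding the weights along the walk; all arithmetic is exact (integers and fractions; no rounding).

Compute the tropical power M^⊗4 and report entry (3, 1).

M^⊗2:
  [-10, -8, -5, 4]
  [6, 5, 4, 2]
  [-3, 5, 2, -7]
  [0, -5, 4, 2]
M^⊗3:
  [-15, -13, -10, -7]
  [1, -4, 5, 3]
  [-8, -6, -4, -6]
  [-5, -4, 0, -4]
M^⊗4:
  [-20, -18, -15, -12]
  [-4, -3, 1, -3]
  [-13, -12, -8, -5]
  [-10, -8, -5, -3]
Key observation: the optimum is the walk 3->0->0->2->1, with weight 5 + (-5) + 0 + (-8) = -8.
Optimal value attained by: walk 3->0->0->2->1.
Answer: (M^⊗4)[3][1] = -8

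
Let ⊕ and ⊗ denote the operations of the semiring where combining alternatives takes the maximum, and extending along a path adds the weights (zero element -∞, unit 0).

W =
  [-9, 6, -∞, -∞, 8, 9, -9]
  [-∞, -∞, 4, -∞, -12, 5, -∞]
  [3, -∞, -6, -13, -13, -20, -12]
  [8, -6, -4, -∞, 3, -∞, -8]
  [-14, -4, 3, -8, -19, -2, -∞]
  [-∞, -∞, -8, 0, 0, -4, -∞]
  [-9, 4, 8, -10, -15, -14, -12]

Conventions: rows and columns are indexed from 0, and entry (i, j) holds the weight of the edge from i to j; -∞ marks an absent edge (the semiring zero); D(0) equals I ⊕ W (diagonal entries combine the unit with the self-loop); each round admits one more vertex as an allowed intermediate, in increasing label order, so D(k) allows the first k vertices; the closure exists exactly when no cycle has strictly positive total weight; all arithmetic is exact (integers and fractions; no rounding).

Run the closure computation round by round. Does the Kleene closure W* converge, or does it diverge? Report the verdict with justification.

D(0):
  [0, 6, -∞, -∞, 8, 9, -9]
  [-∞, 0, 4, -∞, -12, 5, -∞]
  [3, -∞, 0, -13, -13, -20, -12]
  [8, -6, -4, 0, 3, -∞, -8]
  [-14, -4, 3, -8, 0, -2, -∞]
  [-∞, -∞, -8, 0, 0, 0, -∞]
  [-9, 4, 8, -10, -15, -14, 0]
D(1):
  [0, 6, -∞, -∞, 8, 9, -9]
  [-∞, 0, 4, -∞, -12, 5, -∞]
  [3, 9, 0, -13, 11, 12, -6]
  [8, 14, -4, 0, 16, 17, -1]
  [-14, -4, 3, -8, 0, -2, -23]
  [-∞, -∞, -8, 0, 0, 0, -∞]
  [-9, 4, 8, -10, -1, 0, 0]
Detection: at round 2, diagonal entry (2, 2) turns strictly positive.
Key observation: the cycle 2->0->1->2 has total weight 3 + 6 + 4, which is strictly positive.
Answer: DIVERGES — positive cycle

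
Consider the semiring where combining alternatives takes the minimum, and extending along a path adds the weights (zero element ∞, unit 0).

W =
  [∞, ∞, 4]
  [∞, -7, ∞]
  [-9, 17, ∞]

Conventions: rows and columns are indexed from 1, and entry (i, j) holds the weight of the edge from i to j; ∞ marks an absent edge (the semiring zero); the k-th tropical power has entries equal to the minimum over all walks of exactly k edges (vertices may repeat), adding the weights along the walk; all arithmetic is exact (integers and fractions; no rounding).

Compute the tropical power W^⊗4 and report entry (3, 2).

W^⊗2:
  [-5, 21, ∞]
  [∞, -14, ∞]
  [∞, 10, -5]
W^⊗3:
  [∞, 14, -1]
  [∞, -21, ∞]
  [-14, 3, ∞]
W^⊗4:
  [-10, 7, ∞]
  [∞, -28, ∞]
  [∞, -4, -10]
Key observation: the optimum is the walk 3->2->2->2->2, with weight 17 + (-7) + (-7) + (-7) = -4.
Optimal value attained by: walk 3->2->2->2->2.
Answer: (W^⊗4)[3][2] = -4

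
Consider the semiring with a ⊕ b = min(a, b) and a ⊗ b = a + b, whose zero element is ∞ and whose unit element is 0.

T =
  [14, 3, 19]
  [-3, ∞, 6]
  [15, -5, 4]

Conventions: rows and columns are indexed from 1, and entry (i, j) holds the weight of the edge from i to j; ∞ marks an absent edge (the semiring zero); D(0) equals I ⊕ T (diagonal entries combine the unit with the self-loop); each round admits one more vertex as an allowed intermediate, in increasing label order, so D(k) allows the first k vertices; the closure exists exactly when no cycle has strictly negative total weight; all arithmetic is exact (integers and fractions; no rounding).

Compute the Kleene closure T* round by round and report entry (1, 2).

D(0):
  [0, 3, 19]
  [-3, 0, 6]
  [15, -5, 0]
D(1):
  [0, 3, 19]
  [-3, 0, 6]
  [15, -5, 0]
D(2):
  [0, 3, 9]
  [-3, 0, 6]
  [-8, -5, 0]
D(3):
  [0, 3, 9]
  [-3, 0, 6]
  [-8, -5, 0]
Answer: T*[1][2] = 3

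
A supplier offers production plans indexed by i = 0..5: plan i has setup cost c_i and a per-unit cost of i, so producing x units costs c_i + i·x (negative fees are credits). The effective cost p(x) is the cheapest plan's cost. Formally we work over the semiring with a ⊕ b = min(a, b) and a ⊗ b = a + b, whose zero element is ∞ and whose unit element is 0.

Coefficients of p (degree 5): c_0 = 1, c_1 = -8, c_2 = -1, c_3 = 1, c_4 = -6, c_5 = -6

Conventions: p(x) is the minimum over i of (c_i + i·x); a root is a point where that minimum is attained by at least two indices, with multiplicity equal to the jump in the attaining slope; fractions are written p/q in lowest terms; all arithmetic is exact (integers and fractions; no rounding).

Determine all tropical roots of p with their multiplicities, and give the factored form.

hull edge (i=0, c=1) to (i=1, c=-8): slope -9, span 1
hull edge (i=1, c=-8) to (i=5, c=-6): slope 1/2, span 4
Factored form: p(x) = -6 ⊗ (x ⊕ (-1/2)) ⊗ (x ⊕ (-1/2)) ⊗ (x ⊕ (-1/2)) ⊗ (x ⊕ (-1/2)) ⊗ (x ⊕ 9)
Answer: roots = -1/2 (mult 4), 9 (mult 1)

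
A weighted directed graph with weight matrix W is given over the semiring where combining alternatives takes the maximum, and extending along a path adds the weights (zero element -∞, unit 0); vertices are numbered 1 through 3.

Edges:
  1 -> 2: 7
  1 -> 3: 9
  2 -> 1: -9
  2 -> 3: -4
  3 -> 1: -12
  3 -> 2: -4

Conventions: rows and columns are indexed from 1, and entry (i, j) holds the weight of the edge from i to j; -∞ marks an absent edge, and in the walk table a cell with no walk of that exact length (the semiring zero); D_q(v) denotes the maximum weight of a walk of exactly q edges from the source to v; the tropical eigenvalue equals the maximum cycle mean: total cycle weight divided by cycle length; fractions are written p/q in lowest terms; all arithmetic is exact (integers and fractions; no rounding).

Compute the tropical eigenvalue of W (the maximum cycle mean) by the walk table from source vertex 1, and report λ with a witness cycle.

q=0: [0, -∞, -∞]
q=1: [-∞, 7, 9]
q=2: [-2, 5, 3]
q=3: [-4, 5, 7]
Optimal cycle mean attained by: cycle 1->2->1, total 7 + (-9), length 2.
Answer: λ = -1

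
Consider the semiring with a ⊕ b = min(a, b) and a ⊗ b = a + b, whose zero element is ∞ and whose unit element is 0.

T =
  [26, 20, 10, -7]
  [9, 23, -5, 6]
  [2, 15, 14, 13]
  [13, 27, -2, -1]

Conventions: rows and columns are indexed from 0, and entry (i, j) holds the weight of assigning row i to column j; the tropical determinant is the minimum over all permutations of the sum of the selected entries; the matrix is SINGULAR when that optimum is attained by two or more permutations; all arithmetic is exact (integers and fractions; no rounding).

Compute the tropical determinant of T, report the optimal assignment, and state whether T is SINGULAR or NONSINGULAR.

σ = (0, 1, 2, 3): 26 + 23 + 14 + (-1) = 62
σ = (0, 1, 3, 2): 26 + 23 + 13 + (-2) = 60
σ = (0, 2, 1, 3): 26 + (-5) + 15 + (-1) = 35
σ = (0, 2, 3, 1): 26 + (-5) + 13 + 27 = 61
σ = (0, 3, 1, 2): 26 + 6 + 15 + (-2) = 45
σ = (0, 3, 2, 1): 26 + 6 + 14 + 27 = 73
σ = (1, 0, 2, 3): 20 + 9 + 14 + (-1) = 42
σ = (1, 0, 3, 2): 20 + 9 + 13 + (-2) = 40
σ = (1, 2, 0, 3): 20 + (-5) + 2 + (-1) = 16
σ = (1, 2, 3, 0): 20 + (-5) + 13 + 13 = 41
σ = (1, 3, 0, 2): 20 + 6 + 2 + (-2) = 26
σ = (1, 3, 2, 0): 20 + 6 + 14 + 13 = 53
σ = (2, 0, 1, 3): 10 + 9 + 15 + (-1) = 33
σ = (2, 0, 3, 1): 10 + 9 + 13 + 27 = 59
σ = (2, 1, 0, 3): 10 + 23 + 2 + (-1) = 34
σ = (2, 1, 3, 0): 10 + 23 + 13 + 13 = 59
σ = (2, 3, 0, 1): 10 + 6 + 2 + 27 = 45
σ = (2, 3, 1, 0): 10 + 6 + 15 + 13 = 44
σ = (3, 0, 1, 2): (-7) + 9 + 15 + (-2) = 15
σ = (3, 0, 2, 1): (-7) + 9 + 14 + 27 = 43
σ = (3, 1, 0, 2): (-7) + 23 + 2 + (-2) = 16
σ = (3, 1, 2, 0): (-7) + 23 + 14 + 13 = 43
σ = (3, 2, 0, 1): (-7) + (-5) + 2 + 27 = 17
σ = (3, 2, 1, 0): (-7) + (-5) + 15 + 13 = 16
Optimal value attained by: σ = (3, 0, 1, 2).
Answer: det⊕(T) = 15; verdict: NONSINGULAR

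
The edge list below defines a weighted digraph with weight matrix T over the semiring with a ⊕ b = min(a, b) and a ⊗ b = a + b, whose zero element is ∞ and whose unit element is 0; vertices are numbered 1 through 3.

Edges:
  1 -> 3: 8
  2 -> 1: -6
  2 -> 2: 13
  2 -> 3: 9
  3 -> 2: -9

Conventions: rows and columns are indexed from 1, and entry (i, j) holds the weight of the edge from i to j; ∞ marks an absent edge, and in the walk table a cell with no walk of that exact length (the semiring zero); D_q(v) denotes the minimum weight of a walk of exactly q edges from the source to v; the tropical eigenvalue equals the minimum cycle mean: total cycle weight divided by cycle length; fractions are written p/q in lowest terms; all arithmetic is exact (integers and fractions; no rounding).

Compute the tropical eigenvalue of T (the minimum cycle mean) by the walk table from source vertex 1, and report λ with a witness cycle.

q=0: [0, ∞, ∞]
q=1: [∞, ∞, 8]
q=2: [∞, -1, ∞]
q=3: [-7, 12, 8]
Optimal cycle mean attained by: cycle 1->3->2->1, total 8 + (-9) + (-6), length 3.
Answer: λ = -7/3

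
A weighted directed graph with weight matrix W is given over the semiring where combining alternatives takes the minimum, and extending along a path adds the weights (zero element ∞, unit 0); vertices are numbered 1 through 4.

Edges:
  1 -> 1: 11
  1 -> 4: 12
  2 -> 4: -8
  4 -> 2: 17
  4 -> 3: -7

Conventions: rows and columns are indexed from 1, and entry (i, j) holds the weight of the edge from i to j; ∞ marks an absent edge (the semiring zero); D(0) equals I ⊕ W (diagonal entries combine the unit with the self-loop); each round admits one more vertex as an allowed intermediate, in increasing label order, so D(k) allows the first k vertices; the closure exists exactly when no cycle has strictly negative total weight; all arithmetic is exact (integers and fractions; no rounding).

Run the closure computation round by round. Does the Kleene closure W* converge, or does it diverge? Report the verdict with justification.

D(0):
  [0, ∞, ∞, 12]
  [∞, 0, ∞, -8]
  [∞, ∞, 0, ∞]
  [∞, 17, -7, 0]
D(1):
  [0, ∞, ∞, 12]
  [∞, 0, ∞, -8]
  [∞, ∞, 0, ∞]
  [∞, 17, -7, 0]
D(2):
  [0, ∞, ∞, 12]
  [∞, 0, ∞, -8]
  [∞, ∞, 0, ∞]
  [∞, 17, -7, 0]
D(3):
  [0, ∞, ∞, 12]
  [∞, 0, ∞, -8]
  [∞, ∞, 0, ∞]
  [∞, 17, -7, 0]
D(4):
  [0, 29, 5, 12]
  [∞, 0, -15, -8]
  [∞, ∞, 0, ∞]
  [∞, 17, -7, 0]
Key observation: every diagonal entry stays at the unit through all rounds, so no improving cycle exists.
Answer: CONVERGES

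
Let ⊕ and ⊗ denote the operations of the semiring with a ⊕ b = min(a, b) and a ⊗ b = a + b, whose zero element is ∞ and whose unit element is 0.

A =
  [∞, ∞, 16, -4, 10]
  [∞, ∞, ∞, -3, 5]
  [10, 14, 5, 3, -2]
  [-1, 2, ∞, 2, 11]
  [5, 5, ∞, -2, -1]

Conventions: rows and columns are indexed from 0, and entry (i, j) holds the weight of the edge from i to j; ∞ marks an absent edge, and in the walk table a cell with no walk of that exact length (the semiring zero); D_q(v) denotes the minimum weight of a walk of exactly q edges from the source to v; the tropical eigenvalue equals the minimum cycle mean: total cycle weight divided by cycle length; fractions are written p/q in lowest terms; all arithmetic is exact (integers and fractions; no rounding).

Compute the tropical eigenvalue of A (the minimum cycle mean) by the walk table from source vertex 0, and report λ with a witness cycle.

q=0: [0, ∞, ∞, ∞, ∞]
q=1: [∞, ∞, 16, -4, 10]
q=2: [-5, -2, 21, -2, 7]
q=3: [-3, 0, 11, -9, 3]
q=4: [-10, -7, 13, -7, 2]
q=5: [-8, -5, 6, -14, -2]
Optimal cycle mean attained by: cycle 0->3->0, total (-4) + (-1), length 2.
Answer: λ = -5/2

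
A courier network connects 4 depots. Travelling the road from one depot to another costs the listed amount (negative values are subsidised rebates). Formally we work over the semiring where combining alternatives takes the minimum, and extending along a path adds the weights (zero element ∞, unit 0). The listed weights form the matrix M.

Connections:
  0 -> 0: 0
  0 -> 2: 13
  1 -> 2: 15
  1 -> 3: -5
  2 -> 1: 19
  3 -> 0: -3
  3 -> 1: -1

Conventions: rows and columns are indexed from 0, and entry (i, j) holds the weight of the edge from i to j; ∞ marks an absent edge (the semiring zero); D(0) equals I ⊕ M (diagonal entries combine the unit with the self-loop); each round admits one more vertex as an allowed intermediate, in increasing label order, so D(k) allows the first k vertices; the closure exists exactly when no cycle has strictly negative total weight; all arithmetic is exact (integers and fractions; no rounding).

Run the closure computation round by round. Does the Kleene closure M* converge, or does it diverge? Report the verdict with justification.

D(0):
  [0, ∞, 13, ∞]
  [∞, 0, 15, -5]
  [∞, 19, 0, ∞]
  [-3, -1, ∞, 0]
D(1):
  [0, ∞, 13, ∞]
  [∞, 0, 15, -5]
  [∞, 19, 0, ∞]
  [-3, -1, 10, 0]
Detection: at round 2, diagonal entry (3, 3) turns strictly negative.
Key observation: the cycle 3->1->3 has total weight (-1) + (-5), which is strictly negative.
Answer: DIVERGES — negative cycle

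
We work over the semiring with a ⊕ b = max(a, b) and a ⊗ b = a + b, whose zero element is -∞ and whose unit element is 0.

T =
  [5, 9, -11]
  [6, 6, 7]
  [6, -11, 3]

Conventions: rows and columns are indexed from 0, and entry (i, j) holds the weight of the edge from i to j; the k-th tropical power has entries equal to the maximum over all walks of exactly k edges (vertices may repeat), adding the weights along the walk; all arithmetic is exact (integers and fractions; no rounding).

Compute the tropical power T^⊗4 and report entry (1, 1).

T^⊗2:
  [15, 15, 16]
  [13, 15, 13]
  [11, 15, 6]
T^⊗3:
  [22, 24, 22]
  [21, 22, 22]
  [21, 21, 22]
T^⊗4:
  [30, 31, 31]
  [28, 30, 29]
  [28, 30, 28]
Key observation: the optimum is the walk 1->0->1->0->1, with weight 6 + 9 + 6 + 9 = 30.
Optimal value attained by: walk 1->0->1->0->1.
Answer: (T^⊗4)[1][1] = 30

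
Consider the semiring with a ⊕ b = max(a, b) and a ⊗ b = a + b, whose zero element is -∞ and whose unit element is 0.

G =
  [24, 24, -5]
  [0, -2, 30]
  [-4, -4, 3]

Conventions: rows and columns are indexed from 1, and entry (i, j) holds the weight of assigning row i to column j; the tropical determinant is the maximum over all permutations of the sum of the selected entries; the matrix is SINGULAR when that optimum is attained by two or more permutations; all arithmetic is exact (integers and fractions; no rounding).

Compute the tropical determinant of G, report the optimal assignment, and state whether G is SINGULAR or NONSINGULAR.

σ = (1, 2, 3): 24 + (-2) + 3 = 25
σ = (1, 3, 2): 24 + 30 + (-4) = 50
σ = (2, 1, 3): 24 + 0 + 3 = 27
σ = (2, 3, 1): 24 + 30 + (-4) = 50
σ = (3, 1, 2): (-5) + 0 + (-4) = -9
σ = (3, 2, 1): (-5) + (-2) + (-4) = -11
Optimal value attained by: σ = (1, 3, 2).
Answer: det⊕(G) = 50; verdict: SINGULAR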